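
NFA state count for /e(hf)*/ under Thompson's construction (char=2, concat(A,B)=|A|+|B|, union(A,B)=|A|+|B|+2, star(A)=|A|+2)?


Syntax tree has 3 char leaf(s), 0 union(s), 1 star(s)
chars contribute 3×2 = 6; each union adds +2; each star adds +2
Total: 6 + 0 + 2 = 8 states


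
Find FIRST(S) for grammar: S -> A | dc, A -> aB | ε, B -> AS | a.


Per alternative of S: FIRST(A) = {a, ε}; FIRST(dc) = {d}
FIRST(S) = {a, d, ε}


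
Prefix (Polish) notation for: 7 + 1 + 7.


left-to-right (same/higher precedence on left): tree is (+ (+ 7 1) 7)
Prefix: + + 7 1 7


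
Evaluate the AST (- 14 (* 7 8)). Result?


Evaluate inner: (* 7 8) = 56
Evaluate root: (- 14 56) = -42
Result: -42


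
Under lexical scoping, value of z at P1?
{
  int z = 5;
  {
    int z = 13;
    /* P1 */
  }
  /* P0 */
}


z declared in the same block as P1
z = 13


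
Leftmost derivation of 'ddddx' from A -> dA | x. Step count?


Derivation: A => dA => ddA => dddA => ddddA => ddddx
Steps: 5


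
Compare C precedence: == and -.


'-' is additive (level 9); '==' is equality (level 6)
Higher level binds tighter
'-' has higher precedence than '=='


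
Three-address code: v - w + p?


Break into single-operator statements:
t1 = v - w
t2 = t1 + p


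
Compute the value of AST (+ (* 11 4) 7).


Evaluate inner: (* 11 4) = 44
Evaluate root: (+ 44 7) = 51
Result: 51


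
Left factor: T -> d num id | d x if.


Common prefix: 'd'
Factored: T -> d T', T' -> num id | x if


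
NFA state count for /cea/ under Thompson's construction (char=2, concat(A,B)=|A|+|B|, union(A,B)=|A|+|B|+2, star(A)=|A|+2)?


Syntax tree has 3 char leaf(s), 0 union(s), 0 star(s)
chars contribute 3×2 = 6; each union adds +2; each star adds +2
Total: 6 + 0 + 0 = 6 states


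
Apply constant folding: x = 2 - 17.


2 - 17 = -15 at compile time
Optimized: x = -15


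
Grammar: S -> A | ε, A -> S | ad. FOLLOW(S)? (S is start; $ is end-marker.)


$ ∈ FOLLOW(S). For each A -> αBβ: add FIRST(β)\{ε} to FOLLOW(B); if β nullable, add FOLLOW(A).
FOLLOW(S) = {$}


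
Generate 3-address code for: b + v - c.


Break into single-operator statements:
t1 = b + v
t2 = t1 - c


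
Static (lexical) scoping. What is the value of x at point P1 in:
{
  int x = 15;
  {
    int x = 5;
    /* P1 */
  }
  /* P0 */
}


x declared in the same block as P1
x = 5


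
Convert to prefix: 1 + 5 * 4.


'*' binds tighter: tree is (+ 1 (* 5 4))
Prefix: + 1 * 5 4


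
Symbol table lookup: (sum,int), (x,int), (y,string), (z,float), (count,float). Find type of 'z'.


Lookup 'z' → type float


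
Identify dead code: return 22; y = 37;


statement follows a return and is unreachable
Dead: 'y = 37'


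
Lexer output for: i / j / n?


Scan left to right, longest-match per lexeme
Tokens: ID(i), OP(/), ID(j), OP(/), ID(n)


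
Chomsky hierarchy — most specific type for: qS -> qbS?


LHS has context (more than one symbol) and |LHS| ≤ |RHS|
Classification: Type 1 (Context-Sensitive)


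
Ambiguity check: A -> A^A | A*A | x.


'x^x*x' has two parse trees (no precedence encoded between ^ and *)
Ambiguous


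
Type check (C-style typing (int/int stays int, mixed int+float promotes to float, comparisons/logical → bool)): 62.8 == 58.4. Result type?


Operand types: float == float
Rule: comparison yields bool
Result type: bool


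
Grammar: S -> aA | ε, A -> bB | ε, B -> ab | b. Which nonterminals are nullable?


A nonterminal is nullable iff some alternative derives ε (directly, or every symbol in it is nullable)
Nullable: {A, S}


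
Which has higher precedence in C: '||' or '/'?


'/' is multiplicative (level 10); '||' is logical OR (level 1)
Higher level binds tighter
'/' has higher precedence than '||'


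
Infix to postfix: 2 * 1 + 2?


Left to right (same or higher precedence on left)
Postfix: 2 1 * 2 +


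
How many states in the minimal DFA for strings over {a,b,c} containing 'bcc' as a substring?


KMP-style automaton: 3 progress states + 1 absorbing accept = 4
Minimal DFA: 4 states


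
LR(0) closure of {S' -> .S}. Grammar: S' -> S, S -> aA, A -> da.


Start: S' -> .S
For each item with dot before a nonterminal B, add B -> .γ for every B-production
Closure: [S' -> .S, S -> .aA]


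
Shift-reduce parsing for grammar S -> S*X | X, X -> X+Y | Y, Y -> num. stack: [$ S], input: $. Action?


start symbol S on stack, input exhausted
Action: accept


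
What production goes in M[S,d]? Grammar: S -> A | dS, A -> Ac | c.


For [S, d]: 'd' ∈ FIRST(dS)
Entry: S -> dS


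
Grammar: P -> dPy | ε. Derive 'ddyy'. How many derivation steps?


Derivation: P => dPy => ddPyy => ddyy
Steps: 3


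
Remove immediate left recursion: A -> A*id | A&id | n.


Left-recursive alternatives: A*id, A&id; non-recursive: n
Introduce A': A -> nA', A' -> *idA' | &idA' | ε


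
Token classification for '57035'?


Pattern: digits only
Type: INTEGER_LITERAL


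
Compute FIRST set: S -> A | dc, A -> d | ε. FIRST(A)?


Per alternative of A: FIRST(d) = {d}; FIRST(ε) = {ε}
FIRST(A) = {d, ε}


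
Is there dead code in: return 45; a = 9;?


statement follows a return and is unreachable
Dead: 'a = 9'


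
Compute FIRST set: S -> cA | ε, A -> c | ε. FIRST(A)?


Per alternative of A: FIRST(c) = {c}; FIRST(ε) = {ε}
FIRST(A) = {c, ε}


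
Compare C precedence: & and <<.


'<<' is shift (level 8); '&' is bitwise AND (level 5)
Higher level binds tighter
'<<' has higher precedence than '&'


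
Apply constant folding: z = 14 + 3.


14 + 3 = 17 at compile time
Optimized: z = 17


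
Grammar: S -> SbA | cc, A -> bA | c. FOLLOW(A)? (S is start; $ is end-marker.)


$ ∈ FOLLOW(S). For each A -> αBβ: add FIRST(β)\{ε} to FOLLOW(B); if β nullable, add FOLLOW(A).
FOLLOW(A) = {$, b}


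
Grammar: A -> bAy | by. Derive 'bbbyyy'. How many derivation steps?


Derivation: A => bAy => bbAyy => bbbyyy
Steps: 3


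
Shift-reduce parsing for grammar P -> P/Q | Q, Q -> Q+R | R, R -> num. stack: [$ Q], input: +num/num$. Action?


shift '+' to continue Q -> Q+R
Action: shift


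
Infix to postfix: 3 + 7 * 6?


* has higher precedence, evaluate 7*6 first
Postfix: 3 7 6 * +


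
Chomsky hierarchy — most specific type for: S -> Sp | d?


Left-linear: every RHS is a terminal or one nonterminal followed by a terminal
Classification: Type 3 (Regular)


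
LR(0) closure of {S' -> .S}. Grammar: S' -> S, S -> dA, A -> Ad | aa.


Start: S' -> .S
For each item with dot before a nonterminal B, add B -> .γ for every B-production
Closure: [S' -> .S, S -> .dA]


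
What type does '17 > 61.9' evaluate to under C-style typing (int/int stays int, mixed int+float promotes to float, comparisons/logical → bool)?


Operand types: int > float
Rule: comparison yields bool
Result type: bool


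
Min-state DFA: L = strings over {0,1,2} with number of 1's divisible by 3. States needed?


Track (count of 1) mod 3: states 0..2, accept at 0
Minimal DFA: 3 states


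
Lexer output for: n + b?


Scan left to right, longest-match per lexeme
Tokens: ID(n), OP(+), ID(b)


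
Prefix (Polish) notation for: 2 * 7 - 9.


left-to-right (same/higher precedence on left): tree is (- (* 2 7) 9)
Prefix: - * 2 7 9


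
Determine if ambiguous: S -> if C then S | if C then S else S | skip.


dangling else: 'if C then if C then skip else skip' parses two ways
Ambiguous


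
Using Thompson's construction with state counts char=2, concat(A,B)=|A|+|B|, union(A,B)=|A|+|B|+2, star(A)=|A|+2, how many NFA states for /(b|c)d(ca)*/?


Syntax tree has 5 char leaf(s), 1 union(s), 1 star(s)
chars contribute 5×2 = 10; each union adds +2; each star adds +2
Total: 10 + 2 + 2 = 14 states


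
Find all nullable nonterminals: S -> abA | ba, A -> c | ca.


A nonterminal is nullable iff some alternative derives ε (directly, or every symbol in it is nullable)
Nullable: {}


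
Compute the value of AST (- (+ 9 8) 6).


Evaluate inner: (+ 9 8) = 17
Evaluate root: (- 17 6) = 11
Result: 11


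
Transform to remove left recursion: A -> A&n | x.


Left-recursive alternatives: A&n; non-recursive: x
Introduce A': A -> xA', A' -> &nA' | ε


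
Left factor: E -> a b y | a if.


Common prefix: 'a'
Factored: E -> a E', E' -> b y | if


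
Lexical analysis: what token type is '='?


Pattern: operator symbol
Type: OPERATOR


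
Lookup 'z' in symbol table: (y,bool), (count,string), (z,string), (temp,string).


Lookup 'z' → type string


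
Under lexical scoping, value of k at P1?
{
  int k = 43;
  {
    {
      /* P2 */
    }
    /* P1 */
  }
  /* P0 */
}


P1's block does not declare k; resolves to the enclosing declaration at depth 0
k = 43


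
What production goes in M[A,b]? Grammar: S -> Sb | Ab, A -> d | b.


For [A, b]: 'b' ∈ FIRST(b)
Entry: A -> b


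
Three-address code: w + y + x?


Break into single-operator statements:
t1 = w + y
t2 = t1 + x


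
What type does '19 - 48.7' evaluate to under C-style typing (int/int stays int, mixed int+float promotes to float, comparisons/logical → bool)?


Operand types: int - float
Rule: mixed int/float promotes to float; int/int stays int
Result type: float


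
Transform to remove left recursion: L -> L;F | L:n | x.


Left-recursive alternatives: L;F, L:n; non-recursive: x
Introduce L': L -> xL', L' -> ;FL' | :nL' | ε


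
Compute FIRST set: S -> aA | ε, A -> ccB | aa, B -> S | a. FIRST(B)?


Per alternative of B: FIRST(S) = {a, ε}; FIRST(a) = {a}
FIRST(B) = {a, ε}


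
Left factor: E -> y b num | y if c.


Common prefix: 'y'
Factored: E -> y E', E' -> b num | if c


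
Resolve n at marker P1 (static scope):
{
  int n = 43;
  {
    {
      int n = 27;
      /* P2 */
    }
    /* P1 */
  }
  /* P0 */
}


P1's block does not declare n; resolves to the enclosing declaration at depth 0
n = 43


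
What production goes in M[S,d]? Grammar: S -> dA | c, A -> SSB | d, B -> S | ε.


For [S, d]: 'd' ∈ FIRST(dA)
Entry: S -> dA


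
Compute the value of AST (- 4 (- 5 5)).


Evaluate inner: (- 5 5) = 0
Evaluate root: (- 4 0) = 4
Result: 4


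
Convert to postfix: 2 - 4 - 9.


Left to right (same or higher precedence on left)
Postfix: 2 4 - 9 -


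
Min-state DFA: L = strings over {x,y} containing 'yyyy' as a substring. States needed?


KMP-style automaton: 4 progress states + 1 absorbing accept = 5
Minimal DFA: 5 states


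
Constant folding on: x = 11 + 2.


11 + 2 = 13 at compile time
Optimized: x = 13


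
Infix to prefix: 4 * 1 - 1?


left-to-right (same/higher precedence on left): tree is (- (* 4 1) 1)
Prefix: - * 4 1 1


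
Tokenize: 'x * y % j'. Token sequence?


Scan left to right, longest-match per lexeme
Tokens: ID(x), OP(*), ID(y), OP(%), ID(j)


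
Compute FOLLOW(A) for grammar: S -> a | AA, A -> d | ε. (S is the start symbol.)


$ ∈ FOLLOW(S). For each A -> αBβ: add FIRST(β)\{ε} to FOLLOW(B); if β nullable, add FOLLOW(A).
FOLLOW(A) = {$, d}


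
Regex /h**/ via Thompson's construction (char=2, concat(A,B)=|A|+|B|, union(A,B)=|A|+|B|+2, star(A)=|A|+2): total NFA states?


Syntax tree has 1 char leaf(s), 0 union(s), 2 star(s)
chars contribute 1×2 = 2; each union adds +2; each star adds +2
Total: 2 + 0 + 4 = 6 states


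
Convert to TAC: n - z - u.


Break into single-operator statements:
t1 = n - z
t2 = t1 - u


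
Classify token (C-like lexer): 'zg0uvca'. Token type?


Pattern: letter/underscore followed by alphanumerics, not a keyword
Type: IDENTIFIER


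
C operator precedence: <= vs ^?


'<=' is relational (level 7); '^' is bitwise XOR (level 4)
Higher level binds tighter
'<=' has higher precedence than '^'


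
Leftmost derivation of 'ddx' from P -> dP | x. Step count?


Derivation: P => dP => ddP => ddx
Steps: 3


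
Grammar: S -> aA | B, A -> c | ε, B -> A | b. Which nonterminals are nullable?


A nonterminal is nullable iff some alternative derives ε (directly, or every symbol in it is nullable)
Nullable: {A, B, S}


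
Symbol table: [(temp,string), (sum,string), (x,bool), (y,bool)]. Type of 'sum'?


Lookup 'sum' → type string


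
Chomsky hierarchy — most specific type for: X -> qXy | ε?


Single nonterminal LHS, but q^n y^n is not regular
Classification: Type 2 (Context-Free)


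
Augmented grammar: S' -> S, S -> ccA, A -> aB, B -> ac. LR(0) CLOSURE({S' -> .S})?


Start: S' -> .S
For each item with dot before a nonterminal B, add B -> .γ for every B-production
Closure: [S' -> .S, S -> .ccA]


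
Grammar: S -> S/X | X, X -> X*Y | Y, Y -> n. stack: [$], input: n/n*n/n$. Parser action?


no handle on stack; shift 'n'
Action: shift


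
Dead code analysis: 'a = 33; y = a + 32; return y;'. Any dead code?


a is read by y's definition; y is returned
No dead code


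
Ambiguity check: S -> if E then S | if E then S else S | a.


dangling else: 'if E then if E then a else a' parses two ways
Ambiguous


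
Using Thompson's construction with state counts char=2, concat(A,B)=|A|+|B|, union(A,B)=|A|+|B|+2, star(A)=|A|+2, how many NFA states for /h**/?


Syntax tree has 1 char leaf(s), 0 union(s), 2 star(s)
chars contribute 1×2 = 2; each union adds +2; each star adds +2
Total: 2 + 0 + 4 = 6 states


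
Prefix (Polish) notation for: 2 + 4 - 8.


left-to-right (same/higher precedence on left): tree is (- (+ 2 4) 8)
Prefix: - + 2 4 8


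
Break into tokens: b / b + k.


Scan left to right, longest-match per lexeme
Tokens: ID(b), OP(/), ID(b), OP(+), ID(k)


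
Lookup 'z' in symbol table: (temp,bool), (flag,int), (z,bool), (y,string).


Lookup 'z' → type bool


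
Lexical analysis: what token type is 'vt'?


Pattern: letter/underscore followed by alphanumerics, not a keyword
Type: IDENTIFIER


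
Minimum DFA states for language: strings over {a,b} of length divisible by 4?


Track length mod 4: states 0..3, accept at 0
Minimal DFA: 4 states


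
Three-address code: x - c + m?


Break into single-operator statements:
t1 = x - c
t2 = t1 + m


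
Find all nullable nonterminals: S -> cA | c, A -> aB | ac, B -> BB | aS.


A nonterminal is nullable iff some alternative derives ε (directly, or every symbol in it is nullable)
Nullable: {}


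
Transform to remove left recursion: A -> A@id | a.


Left-recursive alternatives: A@id; non-recursive: a
Introduce A': A -> aA', A' -> @idA' | ε


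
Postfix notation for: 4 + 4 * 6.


* has higher precedence, evaluate 4*6 first
Postfix: 4 4 6 * +


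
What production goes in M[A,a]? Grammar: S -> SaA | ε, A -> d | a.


For [A, a]: 'a' ∈ FIRST(a)
Entry: A -> a


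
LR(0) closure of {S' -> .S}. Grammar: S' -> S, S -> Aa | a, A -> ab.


Start: S' -> .S
For each item with dot before a nonterminal B, add B -> .γ for every B-production
Closure: [S' -> .S, S -> .Aa, S -> .a, A -> .ab]


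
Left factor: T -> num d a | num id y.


Common prefix: 'num'
Factored: T -> num T', T' -> d a | id y


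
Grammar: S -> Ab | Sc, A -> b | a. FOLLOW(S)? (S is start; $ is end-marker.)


$ ∈ FOLLOW(S). For each A -> αBβ: add FIRST(β)\{ε} to FOLLOW(B); if β nullable, add FOLLOW(A).
FOLLOW(S) = {$, c}


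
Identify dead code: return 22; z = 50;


statement follows a return and is unreachable
Dead: 'z = 50'


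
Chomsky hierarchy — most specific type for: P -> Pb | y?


Left-linear: every RHS is a terminal or one nonterminal followed by a terminal
Classification: Type 3 (Regular)


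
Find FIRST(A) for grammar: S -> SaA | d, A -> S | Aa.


Per alternative of A: FIRST(S) = {d}; FIRST(Aa) = {d}
FIRST(A) = {d}


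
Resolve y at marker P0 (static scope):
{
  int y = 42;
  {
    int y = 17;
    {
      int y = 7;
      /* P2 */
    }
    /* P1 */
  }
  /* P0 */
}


y declared in the same block as P0
y = 42


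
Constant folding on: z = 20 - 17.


20 - 17 = 3 at compile time
Optimized: z = 3


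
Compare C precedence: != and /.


'/' is multiplicative (level 10); '!=' is equality (level 6)
Higher level binds tighter
'/' has higher precedence than '!='


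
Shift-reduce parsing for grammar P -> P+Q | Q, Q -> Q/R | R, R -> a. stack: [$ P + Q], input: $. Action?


handle 'P+Q' on top; lookahead ∈ FOLLOW(P) = {+, $}
Action: reduce (P -> P+Q)


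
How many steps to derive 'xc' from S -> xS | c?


Derivation: S => xS => xc
Steps: 2


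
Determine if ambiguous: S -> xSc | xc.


balanced x^n…c^n: each string has a unique parse
Unambiguous


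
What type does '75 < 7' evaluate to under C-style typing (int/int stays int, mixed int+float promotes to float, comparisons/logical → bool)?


Operand types: int < int
Rule: comparison yields bool
Result type: bool


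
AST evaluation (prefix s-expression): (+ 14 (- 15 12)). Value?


Evaluate inner: (- 15 12) = 3
Evaluate root: (+ 14 3) = 17
Result: 17


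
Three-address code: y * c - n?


Break into single-operator statements:
t1 = y * c
t2 = t1 - n


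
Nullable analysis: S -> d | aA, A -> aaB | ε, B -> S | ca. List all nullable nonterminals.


A nonterminal is nullable iff some alternative derives ε (directly, or every symbol in it is nullable)
Nullable: {A}


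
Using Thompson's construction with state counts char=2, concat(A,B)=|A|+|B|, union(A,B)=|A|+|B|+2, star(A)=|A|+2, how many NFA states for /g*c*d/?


Syntax tree has 3 char leaf(s), 0 union(s), 2 star(s)
chars contribute 3×2 = 6; each union adds +2; each star adds +2
Total: 6 + 0 + 4 = 10 states


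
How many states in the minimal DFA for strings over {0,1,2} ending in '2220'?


Track the longest suffix of input matching a prefix of '2220': 5 classes (prefixes of length 0..4)
Minimal DFA: 5 states


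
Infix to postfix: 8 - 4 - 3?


Left to right (same or higher precedence on left)
Postfix: 8 4 - 3 -


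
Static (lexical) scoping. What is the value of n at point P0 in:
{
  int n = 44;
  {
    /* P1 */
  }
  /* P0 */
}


n declared in the same block as P0
n = 44


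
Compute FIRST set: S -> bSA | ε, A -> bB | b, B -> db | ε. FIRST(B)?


Per alternative of B: FIRST(db) = {d}; FIRST(ε) = {ε}
FIRST(B) = {d, ε}


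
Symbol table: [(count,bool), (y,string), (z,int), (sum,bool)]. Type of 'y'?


Lookup 'y' → type string


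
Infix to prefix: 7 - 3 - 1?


left-to-right (same/higher precedence on left): tree is (- (- 7 3) 1)
Prefix: - - 7 3 1


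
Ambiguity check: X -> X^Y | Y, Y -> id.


precedence layered via separate nonterminal Y: deterministic
Unambiguous


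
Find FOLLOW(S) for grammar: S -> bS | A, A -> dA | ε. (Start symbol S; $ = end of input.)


$ ∈ FOLLOW(S). For each A -> αBβ: add FIRST(β)\{ε} to FOLLOW(B); if β nullable, add FOLLOW(A).
FOLLOW(S) = {$}


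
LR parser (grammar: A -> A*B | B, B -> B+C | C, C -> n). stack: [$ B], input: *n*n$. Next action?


lookahead ∉ {+} so B won't extend; reduce A -> B
Action: reduce (A -> B)


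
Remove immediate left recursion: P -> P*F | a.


Left-recursive alternatives: P*F; non-recursive: a
Introduce P': P -> aP', P' -> *FP' | ε


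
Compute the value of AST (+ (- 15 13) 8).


Evaluate inner: (- 15 13) = 2
Evaluate root: (+ 2 8) = 10
Result: 10


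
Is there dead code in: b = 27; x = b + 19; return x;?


b is read by x's definition; x is returned
No dead code


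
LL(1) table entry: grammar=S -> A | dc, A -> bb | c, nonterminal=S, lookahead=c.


For [S, c]: 'c' ∈ FIRST(A)
Entry: S -> A


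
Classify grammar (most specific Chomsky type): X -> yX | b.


Right-linear: every RHS is a terminal or a terminal followed by one nonterminal
Classification: Type 3 (Regular)


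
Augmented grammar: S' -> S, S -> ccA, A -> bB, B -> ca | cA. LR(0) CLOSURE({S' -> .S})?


Start: S' -> .S
For each item with dot before a nonterminal B, add B -> .γ for every B-production
Closure: [S' -> .S, S -> .ccA]


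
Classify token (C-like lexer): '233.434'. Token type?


Pattern: digits with a decimal point
Type: FLOAT_LITERAL


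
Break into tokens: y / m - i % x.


Scan left to right, longest-match per lexeme
Tokens: ID(y), OP(/), ID(m), OP(-), ID(i), OP(%), ID(x)


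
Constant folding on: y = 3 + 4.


3 + 4 = 7 at compile time
Optimized: y = 7


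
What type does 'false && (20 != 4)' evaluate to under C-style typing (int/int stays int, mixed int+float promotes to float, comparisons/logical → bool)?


Operand types: bool && bool
Rule: logical operators take bool operands and yield bool
Result type: bool


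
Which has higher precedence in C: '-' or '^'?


'-' is additive (level 9); '^' is bitwise XOR (level 4)
Higher level binds tighter
'-' has higher precedence than '^'


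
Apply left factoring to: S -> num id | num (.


Common prefix: 'num'
Factored: S -> num S', S' -> id | (


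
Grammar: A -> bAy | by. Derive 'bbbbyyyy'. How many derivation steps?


Derivation: A => bAy => bbAyy => bbbAyyy => bbbbyyyy
Steps: 4


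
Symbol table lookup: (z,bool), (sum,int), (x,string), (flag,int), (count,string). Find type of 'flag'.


Lookup 'flag' → type int


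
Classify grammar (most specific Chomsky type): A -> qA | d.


Right-linear: every RHS is a terminal or a terminal followed by one nonterminal
Classification: Type 3 (Regular)


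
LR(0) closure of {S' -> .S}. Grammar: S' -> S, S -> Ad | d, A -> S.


Start: S' -> .S
For each item with dot before a nonterminal B, add B -> .γ for every B-production
Closure: [S' -> .S, S -> .Ad, S -> .d, A -> .S]


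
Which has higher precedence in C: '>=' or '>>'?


'>>' is shift (level 8); '>=' is relational (level 7)
Higher level binds tighter
'>>' has higher precedence than '>='


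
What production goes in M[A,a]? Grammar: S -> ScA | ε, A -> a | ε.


For [A, a]: 'a' ∈ FIRST(a)
Entry: A -> a


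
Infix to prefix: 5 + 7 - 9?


left-to-right (same/higher precedence on left): tree is (- (+ 5 7) 9)
Prefix: - + 5 7 9


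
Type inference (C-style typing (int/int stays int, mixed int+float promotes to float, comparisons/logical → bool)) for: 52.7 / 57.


Operand types: float / int
Rule: mixed int/float promotes to float; int/int stays int
Result type: float


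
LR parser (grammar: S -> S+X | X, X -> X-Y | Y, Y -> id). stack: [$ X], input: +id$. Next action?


lookahead ∉ {-} so X won't extend; reduce S -> X
Action: reduce (S -> X)


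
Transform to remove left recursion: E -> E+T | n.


Left-recursive alternatives: E+T; non-recursive: n
Introduce E': E -> nE', E' -> +TE' | ε


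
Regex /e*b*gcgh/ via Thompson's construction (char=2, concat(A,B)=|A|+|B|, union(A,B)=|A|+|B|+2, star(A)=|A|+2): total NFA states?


Syntax tree has 6 char leaf(s), 0 union(s), 2 star(s)
chars contribute 6×2 = 12; each union adds +2; each star adds +2
Total: 12 + 0 + 4 = 16 states


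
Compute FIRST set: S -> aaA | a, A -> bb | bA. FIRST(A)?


Per alternative of A: FIRST(bb) = {b}; FIRST(bA) = {b}
FIRST(A) = {b}


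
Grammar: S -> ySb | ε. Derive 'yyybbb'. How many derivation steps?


Derivation: S => ySb => yySbb => yyySbbb => yyybbb
Steps: 4


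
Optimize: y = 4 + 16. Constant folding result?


4 + 16 = 20 at compile time
Optimized: y = 20


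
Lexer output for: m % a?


Scan left to right, longest-match per lexeme
Tokens: ID(m), OP(%), ID(a)


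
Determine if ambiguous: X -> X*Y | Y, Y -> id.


precedence layered via separate nonterminal Y: deterministic
Unambiguous


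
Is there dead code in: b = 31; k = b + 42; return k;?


b is read by k's definition; k is returned
No dead code


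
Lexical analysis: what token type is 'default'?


Pattern: reserved word
Type: KEYWORD


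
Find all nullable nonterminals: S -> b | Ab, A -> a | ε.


A nonterminal is nullable iff some alternative derives ε (directly, or every symbol in it is nullable)
Nullable: {A}


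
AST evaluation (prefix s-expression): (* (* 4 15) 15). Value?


Evaluate inner: (* 4 15) = 60
Evaluate root: (* 60 15) = 900
Result: 900


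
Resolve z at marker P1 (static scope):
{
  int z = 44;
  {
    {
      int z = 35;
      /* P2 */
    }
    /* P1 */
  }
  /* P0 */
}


P1's block does not declare z; resolves to the enclosing declaration at depth 0
z = 44


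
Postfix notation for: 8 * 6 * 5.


Left to right (same or higher precedence on left)
Postfix: 8 6 * 5 *


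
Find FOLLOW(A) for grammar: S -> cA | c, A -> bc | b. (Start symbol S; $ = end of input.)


$ ∈ FOLLOW(S). For each A -> αBβ: add FIRST(β)\{ε} to FOLLOW(B); if β nullable, add FOLLOW(A).
FOLLOW(A) = {$}


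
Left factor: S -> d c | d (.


Common prefix: 'd'
Factored: S -> d S', S' -> c | (


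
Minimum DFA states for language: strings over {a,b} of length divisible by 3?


Track length mod 3: states 0..2, accept at 0
Minimal DFA: 3 states


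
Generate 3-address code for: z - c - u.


Break into single-operator statements:
t1 = z - c
t2 = t1 - u


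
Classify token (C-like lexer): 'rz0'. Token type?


Pattern: letter/underscore followed by alphanumerics, not a keyword
Type: IDENTIFIER


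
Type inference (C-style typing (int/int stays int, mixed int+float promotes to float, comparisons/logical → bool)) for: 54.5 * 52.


Operand types: float * int
Rule: mixed int/float promotes to float; int/int stays int
Result type: float


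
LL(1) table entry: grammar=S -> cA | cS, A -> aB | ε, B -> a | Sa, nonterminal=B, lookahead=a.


For [B, a]: 'a' ∈ FIRST(a)
Entry: B -> a


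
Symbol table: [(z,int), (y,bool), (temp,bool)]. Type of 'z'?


Lookup 'z' → type int


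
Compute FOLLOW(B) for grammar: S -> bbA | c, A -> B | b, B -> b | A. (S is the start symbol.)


$ ∈ FOLLOW(S). For each A -> αBβ: add FIRST(β)\{ε} to FOLLOW(B); if β nullable, add FOLLOW(A).
FOLLOW(B) = {$}


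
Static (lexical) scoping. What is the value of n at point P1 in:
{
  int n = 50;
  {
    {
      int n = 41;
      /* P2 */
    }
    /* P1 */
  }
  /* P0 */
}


P1's block does not declare n; resolves to the enclosing declaration at depth 0
n = 50


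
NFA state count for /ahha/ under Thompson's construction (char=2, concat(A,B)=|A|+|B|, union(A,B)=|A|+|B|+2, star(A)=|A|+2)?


Syntax tree has 4 char leaf(s), 0 union(s), 0 star(s)
chars contribute 4×2 = 8; each union adds +2; each star adds +2
Total: 8 + 0 + 0 = 8 states


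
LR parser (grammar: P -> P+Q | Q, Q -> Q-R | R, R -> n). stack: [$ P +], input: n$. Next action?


no handle ('P+' is not any RHS); shift 'n'
Action: shift


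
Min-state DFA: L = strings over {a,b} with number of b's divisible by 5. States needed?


Track (count of b) mod 5: states 0..4, accept at 0
Minimal DFA: 5 states


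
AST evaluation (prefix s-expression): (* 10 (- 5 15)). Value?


Evaluate inner: (- 5 15) = -10
Evaluate root: (* 10 -10) = -100
Result: -100


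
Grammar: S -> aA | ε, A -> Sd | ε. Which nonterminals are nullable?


A nonterminal is nullable iff some alternative derives ε (directly, or every symbol in it is nullable)
Nullable: {A, S}


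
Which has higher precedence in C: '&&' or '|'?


'|' is bitwise OR (level 3); '&&' is logical AND (level 2)
Higher level binds tighter
'|' has higher precedence than '&&'


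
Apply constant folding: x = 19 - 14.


19 - 14 = 5 at compile time
Optimized: x = 5


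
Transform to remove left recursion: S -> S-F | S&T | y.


Left-recursive alternatives: S-F, S&T; non-recursive: y
Introduce S': S -> yS', S' -> -FS' | &TS' | ε


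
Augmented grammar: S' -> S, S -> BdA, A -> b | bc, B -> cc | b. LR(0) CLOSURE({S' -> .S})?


Start: S' -> .S
For each item with dot before a nonterminal B, add B -> .γ for every B-production
Closure: [S' -> .S, S -> .BdA, B -> .cc, B -> .b]


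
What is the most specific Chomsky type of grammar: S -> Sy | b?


Left-linear: every RHS is a terminal or one nonterminal followed by a terminal
Classification: Type 3 (Regular)


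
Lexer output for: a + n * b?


Scan left to right, longest-match per lexeme
Tokens: ID(a), OP(+), ID(n), OP(*), ID(b)


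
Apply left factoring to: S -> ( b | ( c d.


Common prefix: '('
Factored: S -> ( S', S' -> b | c d


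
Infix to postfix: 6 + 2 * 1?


* has higher precedence, evaluate 2*1 first
Postfix: 6 2 1 * +


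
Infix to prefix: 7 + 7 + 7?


left-to-right (same/higher precedence on left): tree is (+ (+ 7 7) 7)
Prefix: + + 7 7 7


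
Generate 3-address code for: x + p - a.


Break into single-operator statements:
t1 = x + p
t2 = t1 - a


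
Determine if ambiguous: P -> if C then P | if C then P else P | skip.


dangling else: 'if C then if C then skip else skip' parses two ways
Ambiguous


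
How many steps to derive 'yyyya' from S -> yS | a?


Derivation: S => yS => yyS => yyyS => yyyyS => yyyya
Steps: 5


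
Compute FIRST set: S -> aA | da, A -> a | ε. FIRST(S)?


Per alternative of S: FIRST(aA) = {a}; FIRST(da) = {d}
FIRST(S) = {a, d}


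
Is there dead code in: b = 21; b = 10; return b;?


first assignment to b is overwritten before any read
Dead: 'b = 21'


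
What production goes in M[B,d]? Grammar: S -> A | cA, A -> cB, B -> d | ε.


For [B, d]: 'd' ∈ FIRST(d)
Entry: B -> d


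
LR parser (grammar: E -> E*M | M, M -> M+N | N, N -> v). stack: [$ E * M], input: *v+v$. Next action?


handle 'E*M' on top; lookahead ∈ FOLLOW(E) = {*, $}
Action: reduce (E -> E*M)


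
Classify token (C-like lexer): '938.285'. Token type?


Pattern: digits with a decimal point
Type: FLOAT_LITERAL


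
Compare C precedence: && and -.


'-' is additive (level 9); '&&' is logical AND (level 2)
Higher level binds tighter
'-' has higher precedence than '&&'


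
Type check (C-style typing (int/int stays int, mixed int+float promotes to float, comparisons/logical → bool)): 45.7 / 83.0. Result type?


Operand types: float / float
Rule: mixed int/float promotes to float; int/int stays int
Result type: float


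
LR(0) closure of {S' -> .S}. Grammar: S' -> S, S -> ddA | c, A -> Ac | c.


Start: S' -> .S
For each item with dot before a nonterminal B, add B -> .γ for every B-production
Closure: [S' -> .S, S -> .ddA, S -> .c]


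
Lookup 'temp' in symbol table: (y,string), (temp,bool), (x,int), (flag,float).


Lookup 'temp' → type bool


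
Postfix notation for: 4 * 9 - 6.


Left to right (same or higher precedence on left)
Postfix: 4 9 * 6 -


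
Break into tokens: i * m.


Scan left to right, longest-match per lexeme
Tokens: ID(i), OP(*), ID(m)


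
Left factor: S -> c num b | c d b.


Common prefix: 'c'
Factored: S -> c S', S' -> num b | d b


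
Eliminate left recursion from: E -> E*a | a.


Left-recursive alternatives: E*a; non-recursive: a
Introduce E': E -> aE', E' -> *aE' | ε


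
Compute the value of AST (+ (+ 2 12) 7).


Evaluate inner: (+ 2 12) = 14
Evaluate root: (+ 14 7) = 21
Result: 21


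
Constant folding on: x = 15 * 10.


15 * 10 = 150 at compile time
Optimized: x = 150


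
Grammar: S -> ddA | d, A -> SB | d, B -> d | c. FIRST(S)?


Per alternative of S: FIRST(ddA) = {d}; FIRST(d) = {d}
FIRST(S) = {d}


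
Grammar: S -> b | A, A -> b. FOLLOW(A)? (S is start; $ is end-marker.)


$ ∈ FOLLOW(S). For each A -> αBβ: add FIRST(β)\{ε} to FOLLOW(B); if β nullable, add FOLLOW(A).
FOLLOW(A) = {$}


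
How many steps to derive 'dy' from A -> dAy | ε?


Derivation: A => dAy => dy
Steps: 2


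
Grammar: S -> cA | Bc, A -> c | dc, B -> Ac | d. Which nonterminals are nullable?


A nonterminal is nullable iff some alternative derives ε (directly, or every symbol in it is nullable)
Nullable: {}


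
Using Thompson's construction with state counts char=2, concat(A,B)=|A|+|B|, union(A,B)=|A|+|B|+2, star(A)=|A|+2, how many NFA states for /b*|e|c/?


Syntax tree has 3 char leaf(s), 2 union(s), 1 star(s)
chars contribute 3×2 = 6; each union adds +2; each star adds +2
Total: 6 + 4 + 2 = 12 states


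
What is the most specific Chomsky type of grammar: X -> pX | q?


Right-linear: every RHS is a terminal or a terminal followed by one nonterminal
Classification: Type 3 (Regular)


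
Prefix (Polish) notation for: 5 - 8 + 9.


left-to-right (same/higher precedence on left): tree is (+ (- 5 8) 9)
Prefix: + - 5 8 9


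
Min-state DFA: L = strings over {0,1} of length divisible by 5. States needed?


Track length mod 5: states 0..4, accept at 0
Minimal DFA: 5 states


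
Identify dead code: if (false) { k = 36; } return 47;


condition is constant false, so the whole block is unreachable
Dead: 'if (false) { k = 36; }'


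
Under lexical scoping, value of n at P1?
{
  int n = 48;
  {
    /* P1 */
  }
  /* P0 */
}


P1's block does not declare n; resolves to the enclosing declaration at depth 0
n = 48


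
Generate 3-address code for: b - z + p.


Break into single-operator statements:
t1 = b - z
t2 = t1 + p


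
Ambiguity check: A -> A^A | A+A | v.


'v^v+v' has two parse trees (no precedence encoded between ^ and +)
Ambiguous


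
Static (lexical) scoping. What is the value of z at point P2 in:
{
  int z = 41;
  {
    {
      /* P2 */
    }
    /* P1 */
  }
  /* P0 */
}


P2's block does not declare z; resolves to the enclosing declaration at depth 0
z = 41


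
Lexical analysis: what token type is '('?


Pattern: delimiter/punctuation
Type: PUNCTUATION


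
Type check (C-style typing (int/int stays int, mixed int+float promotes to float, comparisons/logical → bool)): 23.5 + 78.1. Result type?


Operand types: float + float
Rule: mixed int/float promotes to float; int/int stays int
Result type: float


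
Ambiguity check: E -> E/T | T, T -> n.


precedence layered via separate nonterminal T: deterministic
Unambiguous


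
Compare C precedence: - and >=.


'-' is additive (level 9); '>=' is relational (level 7)
Higher level binds tighter
'-' has higher precedence than '>='


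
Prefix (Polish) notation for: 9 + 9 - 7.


left-to-right (same/higher precedence on left): tree is (- (+ 9 9) 7)
Prefix: - + 9 9 7


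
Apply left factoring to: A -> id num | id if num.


Common prefix: 'id'
Factored: A -> id A', A' -> num | if num


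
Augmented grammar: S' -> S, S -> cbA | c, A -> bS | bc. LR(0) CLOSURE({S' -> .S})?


Start: S' -> .S
For each item with dot before a nonterminal B, add B -> .γ for every B-production
Closure: [S' -> .S, S -> .cbA, S -> .c]


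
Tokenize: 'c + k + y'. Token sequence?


Scan left to right, longest-match per lexeme
Tokens: ID(c), OP(+), ID(k), OP(+), ID(y)


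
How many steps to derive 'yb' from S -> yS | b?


Derivation: S => yS => yb
Steps: 2


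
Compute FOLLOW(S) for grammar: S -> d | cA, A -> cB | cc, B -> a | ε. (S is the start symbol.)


$ ∈ FOLLOW(S). For each A -> αBβ: add FIRST(β)\{ε} to FOLLOW(B); if β nullable, add FOLLOW(A).
FOLLOW(S) = {$}


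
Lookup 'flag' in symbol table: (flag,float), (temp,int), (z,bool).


Lookup 'flag' → type float


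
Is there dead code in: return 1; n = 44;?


statement follows a return and is unreachable
Dead: 'n = 44'


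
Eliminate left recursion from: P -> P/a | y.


Left-recursive alternatives: P/a; non-recursive: y
Introduce P': P -> yP', P' -> /aP' | ε


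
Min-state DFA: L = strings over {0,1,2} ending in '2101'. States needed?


Track the longest suffix of input matching a prefix of '2101': 5 classes (prefixes of length 0..4)
Minimal DFA: 5 states


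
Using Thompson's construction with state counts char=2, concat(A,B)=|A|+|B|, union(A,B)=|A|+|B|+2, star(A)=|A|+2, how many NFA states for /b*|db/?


Syntax tree has 3 char leaf(s), 1 union(s), 1 star(s)
chars contribute 3×2 = 6; each union adds +2; each star adds +2
Total: 6 + 2 + 2 = 10 states


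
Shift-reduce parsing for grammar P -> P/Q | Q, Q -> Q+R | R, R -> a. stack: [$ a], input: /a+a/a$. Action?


'a' on top is the handle for R -> a
Action: reduce (R -> a)


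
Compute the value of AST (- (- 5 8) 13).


Evaluate inner: (- 5 8) = -3
Evaluate root: (- -3 13) = -16
Result: -16


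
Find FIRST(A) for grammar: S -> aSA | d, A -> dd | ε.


Per alternative of A: FIRST(dd) = {d}; FIRST(ε) = {ε}
FIRST(A) = {d, ε}


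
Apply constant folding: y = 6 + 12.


6 + 12 = 18 at compile time
Optimized: y = 18


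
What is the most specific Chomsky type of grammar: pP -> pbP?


LHS has context (more than one symbol) and |LHS| ≤ |RHS|
Classification: Type 1 (Context-Sensitive)


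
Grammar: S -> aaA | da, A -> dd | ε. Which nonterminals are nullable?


A nonterminal is nullable iff some alternative derives ε (directly, or every symbol in it is nullable)
Nullable: {A}


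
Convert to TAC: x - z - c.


Break into single-operator statements:
t1 = x - z
t2 = t1 - c


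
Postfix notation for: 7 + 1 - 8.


Left to right (same or higher precedence on left)
Postfix: 7 1 + 8 -


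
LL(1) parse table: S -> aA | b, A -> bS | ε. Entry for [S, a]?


For [S, a]: 'a' ∈ FIRST(aA)
Entry: S -> aA


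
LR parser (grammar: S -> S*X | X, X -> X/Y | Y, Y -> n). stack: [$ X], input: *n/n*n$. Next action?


lookahead ∉ {/} so X won't extend; reduce S -> X
Action: reduce (S -> X)


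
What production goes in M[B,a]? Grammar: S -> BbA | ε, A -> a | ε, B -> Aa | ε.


For [B, a]: 'a' ∈ FIRST(Aa)
Entry: B -> Aa


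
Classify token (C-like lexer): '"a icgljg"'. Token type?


Pattern: double-quoted sequence
Type: STRING_LITERAL


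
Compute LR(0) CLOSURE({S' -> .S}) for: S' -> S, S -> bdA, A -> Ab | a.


Start: S' -> .S
For each item with dot before a nonterminal B, add B -> .γ for every B-production
Closure: [S' -> .S, S -> .bdA]


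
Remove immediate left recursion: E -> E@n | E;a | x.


Left-recursive alternatives: E@n, E;a; non-recursive: x
Introduce E': E -> xE', E' -> @nE' | ;aE' | ε


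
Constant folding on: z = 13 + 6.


13 + 6 = 19 at compile time
Optimized: z = 19


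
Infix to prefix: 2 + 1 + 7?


left-to-right (same/higher precedence on left): tree is (+ (+ 2 1) 7)
Prefix: + + 2 1 7


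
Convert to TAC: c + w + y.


Break into single-operator statements:
t1 = c + w
t2 = t1 + y


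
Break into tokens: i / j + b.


Scan left to right, longest-match per lexeme
Tokens: ID(i), OP(/), ID(j), OP(+), ID(b)


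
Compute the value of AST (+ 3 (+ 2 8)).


Evaluate inner: (+ 2 8) = 10
Evaluate root: (+ 3 10) = 13
Result: 13


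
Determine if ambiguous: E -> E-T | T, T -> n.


precedence layered via separate nonterminal T: deterministic
Unambiguous


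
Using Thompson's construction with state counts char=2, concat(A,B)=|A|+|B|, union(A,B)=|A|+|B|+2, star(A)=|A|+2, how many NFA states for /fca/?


Syntax tree has 3 char leaf(s), 0 union(s), 0 star(s)
chars contribute 3×2 = 6; each union adds +2; each star adds +2
Total: 6 + 0 + 0 = 6 states


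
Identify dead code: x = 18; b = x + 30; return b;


x is read by b's definition; b is returned
No dead code


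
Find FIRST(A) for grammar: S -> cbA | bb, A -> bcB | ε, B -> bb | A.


Per alternative of A: FIRST(bcB) = {b}; FIRST(ε) = {ε}
FIRST(A) = {b, ε}
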